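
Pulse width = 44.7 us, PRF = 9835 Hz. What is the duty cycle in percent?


DC = 44.7e-6 * 9835 * 100 = 43.96%

43.96%


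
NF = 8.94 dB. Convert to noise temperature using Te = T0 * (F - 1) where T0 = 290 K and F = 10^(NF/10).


NF_lin = 10^(8.94/10) = 7.834296
Te = 290 * (7.834296 - 1) = 1981.9 K

1981.9 K


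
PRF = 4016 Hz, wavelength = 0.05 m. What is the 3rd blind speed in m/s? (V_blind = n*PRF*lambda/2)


V_blind = 3 * 4016 * 0.05 / 2 = 301.2 m/s

301.2 m/s


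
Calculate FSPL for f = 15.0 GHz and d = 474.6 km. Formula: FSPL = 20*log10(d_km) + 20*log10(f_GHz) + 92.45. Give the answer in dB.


20*log10(474.6) = 53.53
20*log10(15.0) = 23.52
FSPL = 169.5 dB

169.5 dB


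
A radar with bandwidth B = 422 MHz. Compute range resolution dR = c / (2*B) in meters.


dR = 3e8 / (2 * 422000000.0) = 0.36 m

0.36 m


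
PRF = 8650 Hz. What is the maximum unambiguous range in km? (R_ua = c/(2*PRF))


R_ua = 3e8 / (2 * 8650) = 17341.0 m = 17.3 km

17.3 km


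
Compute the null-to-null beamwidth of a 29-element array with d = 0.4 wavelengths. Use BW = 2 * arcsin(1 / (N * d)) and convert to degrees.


1/(N*d) = 1/(29*0.4) = 0.086207
BW = 2*arcsin(0.086207) = 9.9 degrees

9.9 degrees


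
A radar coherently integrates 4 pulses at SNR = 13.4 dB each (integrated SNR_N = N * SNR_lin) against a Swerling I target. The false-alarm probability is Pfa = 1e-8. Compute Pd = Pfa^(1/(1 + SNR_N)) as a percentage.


SNR_lin = 10^(13.4/10) = 21.87762
SNR_N = 4 * 21.87762 = 87.51048
1/(1 + SNR_N) = 1/88.51048 = 0.0112981
Pd = (1e-8)^0.0112981 = 0.81211
Pd = 81.2%

81.2%


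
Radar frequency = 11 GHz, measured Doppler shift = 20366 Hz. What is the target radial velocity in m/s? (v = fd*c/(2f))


v = 20366 * 3e8 / (2 * 11000000000.0) = 277.7 m/s

277.7 m/s


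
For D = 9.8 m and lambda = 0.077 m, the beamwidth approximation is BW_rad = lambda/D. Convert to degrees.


BW_rad = 0.077 / 9.8 = 0.007857
BW_deg = 0.45 degrees

0.45 degrees


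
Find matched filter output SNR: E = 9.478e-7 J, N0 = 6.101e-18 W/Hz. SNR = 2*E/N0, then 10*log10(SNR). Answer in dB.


SNR_lin = 2 * 9.478e-7 / 6.101e-18 = 3.107e11
SNR_dB = 10*log10(3.107e11) = 114.9 dB

114.9 dB


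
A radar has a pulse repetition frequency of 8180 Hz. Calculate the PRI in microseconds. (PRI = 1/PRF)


PRI = 1/8180 = 0.0001222494 s = 122.2 us

122.2 us


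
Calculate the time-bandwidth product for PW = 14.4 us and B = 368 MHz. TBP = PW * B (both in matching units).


TBP = 14.4 * 368 = 5299.2

5299.2


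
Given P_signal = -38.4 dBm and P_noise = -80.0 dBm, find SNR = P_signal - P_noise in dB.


SNR = -38.4 - (-80.0) = 41.6 dB

41.6 dB


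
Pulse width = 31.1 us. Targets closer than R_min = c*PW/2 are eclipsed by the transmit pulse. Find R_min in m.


R_min = 3e8 * 31.1e-6 / 2 = 4665.0 m

4665.0 m


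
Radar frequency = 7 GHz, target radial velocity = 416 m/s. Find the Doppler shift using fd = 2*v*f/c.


fd = 2 * 416 * 7000000000.0 / 3e8 = 19413.3 Hz

19413.3 Hz


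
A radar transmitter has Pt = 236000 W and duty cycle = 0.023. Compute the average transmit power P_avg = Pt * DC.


P_avg = 236000 * 0.023 = 5428.0 W

5428.0 W


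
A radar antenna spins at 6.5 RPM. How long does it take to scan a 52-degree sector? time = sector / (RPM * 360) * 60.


t = 52 / (6.5 * 360) * 60 = 1.33 s

1.33 s


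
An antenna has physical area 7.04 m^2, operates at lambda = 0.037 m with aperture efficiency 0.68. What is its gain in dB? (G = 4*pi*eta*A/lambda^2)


G_linear = 4*pi*0.68*7.04/0.037^2 = 43942.83
G_dB = 10*log10(43942.83) = 46.4 dB

46.4 dB


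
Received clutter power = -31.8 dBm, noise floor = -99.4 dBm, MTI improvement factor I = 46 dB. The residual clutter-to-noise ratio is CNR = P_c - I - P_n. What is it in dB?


CNR = -31.8 - 46 - (-99.4) = 21.6 dB

21.6 dB


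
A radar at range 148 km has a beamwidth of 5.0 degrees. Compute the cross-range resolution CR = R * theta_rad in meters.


BW_rad = 0.087266463
CR = 148000 * 0.087266463 = 12915.4 m

12915.4 m


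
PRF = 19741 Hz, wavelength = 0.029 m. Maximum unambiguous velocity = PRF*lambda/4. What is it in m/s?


V_ua = 19741 * 0.029 / 4 = 143.1 m/s

143.1 m/s


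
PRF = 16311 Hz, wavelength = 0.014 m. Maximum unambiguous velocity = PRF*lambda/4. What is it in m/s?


V_ua = 16311 * 0.014 / 4 = 57.1 m/s

57.1 m/s


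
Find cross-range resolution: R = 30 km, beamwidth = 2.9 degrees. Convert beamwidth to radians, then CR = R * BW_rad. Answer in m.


BW_rad = 0.050614548
CR = 30000 * 0.050614548 = 1518.4 m

1518.4 m


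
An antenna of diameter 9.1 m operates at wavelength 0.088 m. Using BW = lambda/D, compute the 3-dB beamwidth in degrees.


BW_rad = 0.088 / 9.1 = 0.00967
BW_deg = 0.55 degrees

0.55 degrees


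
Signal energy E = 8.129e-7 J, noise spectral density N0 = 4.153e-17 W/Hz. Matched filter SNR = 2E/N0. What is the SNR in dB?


SNR_lin = 2 * 8.129e-7 / 4.153e-17 = 3.915e10
SNR_dB = 10*log10(3.915e10) = 105.9 dB

105.9 dB


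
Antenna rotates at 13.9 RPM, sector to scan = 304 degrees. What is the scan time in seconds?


t = 304 / (13.9 * 360) * 60 = 3.65 s

3.65 s


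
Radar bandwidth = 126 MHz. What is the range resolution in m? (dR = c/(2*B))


dR = 3e8 / (2 * 126000000.0) = 1.19 m

1.19 m


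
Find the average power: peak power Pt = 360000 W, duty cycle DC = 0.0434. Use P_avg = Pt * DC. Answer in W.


P_avg = 360000 * 0.0434 = 15624.0 W

15624.0 W


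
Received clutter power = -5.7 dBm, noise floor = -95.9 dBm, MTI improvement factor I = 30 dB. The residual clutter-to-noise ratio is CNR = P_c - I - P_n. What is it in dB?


CNR = -5.7 - 30 - (-95.9) = 60.2 dB

60.2 dB


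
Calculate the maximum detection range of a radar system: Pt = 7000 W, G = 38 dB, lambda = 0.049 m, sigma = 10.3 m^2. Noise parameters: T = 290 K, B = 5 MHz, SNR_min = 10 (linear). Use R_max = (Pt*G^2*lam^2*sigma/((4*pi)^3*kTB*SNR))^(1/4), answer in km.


G_lin = 10^(38/10) = 6309.573445
R^4 = 7000 * 6309.573445^2 * 0.049^2 * 10.3 / ((4*pi)^3 * 1.38e-23 * 290 * 5000000.0 * 10)
R^4 = 1.7356e19 m^4
R_max = (1.7356e19)^(1/4) = 64545.0 m = 64.5 km

64.5 km


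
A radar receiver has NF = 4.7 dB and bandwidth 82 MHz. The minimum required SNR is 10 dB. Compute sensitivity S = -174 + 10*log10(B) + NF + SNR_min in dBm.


10*log10(82000000.0) = 79.14
S = -174 + 79.14 + 4.7 + 10 = -80.2 dBm

-80.2 dBm


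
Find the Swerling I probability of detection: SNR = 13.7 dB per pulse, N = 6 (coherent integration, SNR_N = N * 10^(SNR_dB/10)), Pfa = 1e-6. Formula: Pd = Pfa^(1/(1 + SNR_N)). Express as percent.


SNR_lin = 10^(13.7/10) = 23.44229
SNR_N = 6 * 23.44229 = 140.65374
1/(1 + SNR_N) = 1/141.65374 = 0.0070595
Pd = (1e-6)^0.0070595 = 0.90707
Pd = 90.7%

90.7%


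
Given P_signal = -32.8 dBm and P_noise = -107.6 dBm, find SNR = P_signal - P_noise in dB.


SNR = -32.8 - (-107.6) = 74.8 dB

74.8 dB


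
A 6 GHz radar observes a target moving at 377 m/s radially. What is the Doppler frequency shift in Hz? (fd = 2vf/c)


fd = 2 * 377 * 6000000000.0 / 3e8 = 15080.0 Hz

15080.0 Hz


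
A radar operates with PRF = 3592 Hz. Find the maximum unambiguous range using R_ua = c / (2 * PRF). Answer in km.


R_ua = 3e8 / (2 * 3592) = 41759.5 m = 41.8 km

41.8 km


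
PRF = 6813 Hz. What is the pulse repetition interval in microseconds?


PRI = 1/6813 = 0.0001467782 s = 146.8 us

146.8 us


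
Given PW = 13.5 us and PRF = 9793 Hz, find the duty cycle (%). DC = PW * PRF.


DC = 13.5e-6 * 9793 * 100 = 13.22%

13.22%


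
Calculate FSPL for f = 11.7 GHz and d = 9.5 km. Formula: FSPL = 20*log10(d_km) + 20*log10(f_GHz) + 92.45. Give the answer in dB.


20*log10(9.5) = 19.55
20*log10(11.7) = 21.36
FSPL = 133.4 dB

133.4 dB


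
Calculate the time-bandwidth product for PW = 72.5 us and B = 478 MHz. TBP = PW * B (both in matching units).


TBP = 72.5 * 478 = 34655.0

34655.0


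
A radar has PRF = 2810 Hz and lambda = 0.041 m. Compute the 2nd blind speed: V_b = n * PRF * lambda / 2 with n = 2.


V_blind = 2 * 2810 * 0.041 / 2 = 115.2 m/s

115.2 m/s


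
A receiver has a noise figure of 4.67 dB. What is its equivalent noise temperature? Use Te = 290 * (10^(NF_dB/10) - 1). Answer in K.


NF_lin = 10^(4.67/10) = 2.930893
Te = 290 * (2.930893 - 1) = 560.0 K

560.0 K


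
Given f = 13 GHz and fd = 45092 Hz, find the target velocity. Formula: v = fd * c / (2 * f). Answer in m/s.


v = 45092 * 3e8 / (2 * 13000000000.0) = 520.3 m/s

520.3 m/s


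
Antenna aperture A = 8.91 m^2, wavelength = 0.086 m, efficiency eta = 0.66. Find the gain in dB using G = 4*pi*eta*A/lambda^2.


G_linear = 4*pi*0.66*8.91/0.086^2 = 9991.59
G_dB = 10*log10(9991.59) = 40.0 dB

40.0 dB


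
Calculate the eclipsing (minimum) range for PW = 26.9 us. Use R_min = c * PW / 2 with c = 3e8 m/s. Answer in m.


R_min = 3e8 * 26.9e-6 / 2 = 4035.0 m

4035.0 m


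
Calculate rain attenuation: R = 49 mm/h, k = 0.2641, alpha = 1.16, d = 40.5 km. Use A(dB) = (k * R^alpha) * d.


gamma = 0.2641 * 49^1.16 = 24.12103 dB/km
A = 24.12103 * 40.5 = 976.9 dB

976.9 dB


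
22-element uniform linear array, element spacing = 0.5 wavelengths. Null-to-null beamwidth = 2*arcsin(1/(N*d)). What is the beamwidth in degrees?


1/(N*d) = 1/(22*0.5) = 0.090909
BW = 2*arcsin(0.090909) = 10.4 degrees

10.4 degrees


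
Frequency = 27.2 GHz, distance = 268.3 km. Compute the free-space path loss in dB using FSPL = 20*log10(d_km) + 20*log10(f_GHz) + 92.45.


20*log10(268.3) = 48.57
20*log10(27.2) = 28.69
FSPL = 169.7 dB

169.7 dB


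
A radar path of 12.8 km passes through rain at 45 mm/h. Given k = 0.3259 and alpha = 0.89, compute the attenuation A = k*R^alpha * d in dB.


gamma = 0.3259 * 45^0.89 = 9.648138 dB/km
A = 9.648138 * 12.8 = 123.5 dB

123.5 dB


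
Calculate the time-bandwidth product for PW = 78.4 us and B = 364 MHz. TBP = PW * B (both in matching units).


TBP = 78.4 * 364 = 28537.6

28537.6


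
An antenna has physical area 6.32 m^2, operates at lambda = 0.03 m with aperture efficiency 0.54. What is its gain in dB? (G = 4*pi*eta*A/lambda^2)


G_linear = 4*pi*0.54*6.32/0.03^2 = 47651.68
G_dB = 10*log10(47651.68) = 46.8 dB

46.8 dB


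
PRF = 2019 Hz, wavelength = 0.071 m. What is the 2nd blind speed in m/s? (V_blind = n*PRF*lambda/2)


V_blind = 2 * 2019 * 0.071 / 2 = 143.3 m/s

143.3 m/s


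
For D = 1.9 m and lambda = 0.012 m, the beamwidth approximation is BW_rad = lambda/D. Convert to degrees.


BW_rad = 0.012 / 1.9 = 0.006316
BW_deg = 0.36 degrees

0.36 degrees


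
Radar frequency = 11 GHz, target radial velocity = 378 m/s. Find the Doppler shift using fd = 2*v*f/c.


fd = 2 * 378 * 11000000000.0 / 3e8 = 27720.0 Hz

27720.0 Hz


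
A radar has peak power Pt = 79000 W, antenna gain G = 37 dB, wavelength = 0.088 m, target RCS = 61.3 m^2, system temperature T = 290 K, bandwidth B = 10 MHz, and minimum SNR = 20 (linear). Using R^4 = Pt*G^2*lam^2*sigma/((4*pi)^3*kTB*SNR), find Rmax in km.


G_lin = 10^(37/10) = 5011.872336
R^4 = 79000 * 5011.872336^2 * 0.088^2 * 61.3 / ((4*pi)^3 * 1.38e-23 * 290 * 10000000.0 * 20)
R^4 = 5.93084e20 m^4
R_max = (5.93084e20)^(1/4) = 156055.5 m = 156.1 km

156.1 km


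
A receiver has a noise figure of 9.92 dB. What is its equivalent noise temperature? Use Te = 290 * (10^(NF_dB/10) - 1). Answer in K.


NF_lin = 10^(9.92/10) = 9.817479
Te = 290 * (9.817479 - 1) = 2557.1 K

2557.1 K


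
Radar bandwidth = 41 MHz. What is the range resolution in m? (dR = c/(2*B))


dR = 3e8 / (2 * 41000000.0) = 3.66 m

3.66 m


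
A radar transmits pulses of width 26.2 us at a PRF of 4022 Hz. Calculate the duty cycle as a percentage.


DC = 26.2e-6 * 4022 * 100 = 10.54%

10.54%


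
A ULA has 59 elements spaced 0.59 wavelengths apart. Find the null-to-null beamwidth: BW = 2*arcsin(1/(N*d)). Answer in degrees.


1/(N*d) = 1/(59*0.59) = 0.028727
BW = 2*arcsin(0.028727) = 3.3 degrees

3.3 degrees


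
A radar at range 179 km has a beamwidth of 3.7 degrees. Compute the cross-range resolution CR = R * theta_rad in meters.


BW_rad = 0.064577182
CR = 179000 * 0.064577182 = 11559.3 m

11559.3 m


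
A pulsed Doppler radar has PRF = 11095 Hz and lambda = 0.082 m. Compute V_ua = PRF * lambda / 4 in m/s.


V_ua = 11095 * 0.082 / 4 = 227.4 m/s

227.4 m/s


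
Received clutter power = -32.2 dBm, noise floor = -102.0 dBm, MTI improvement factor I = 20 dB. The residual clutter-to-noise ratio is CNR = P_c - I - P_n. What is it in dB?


CNR = -32.2 - 20 - (-102.0) = 49.8 dB

49.8 dB


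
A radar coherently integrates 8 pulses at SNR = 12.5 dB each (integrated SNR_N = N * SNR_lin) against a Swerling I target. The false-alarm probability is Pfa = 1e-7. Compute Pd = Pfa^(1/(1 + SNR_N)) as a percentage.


SNR_lin = 10^(12.5/10) = 17.78279
SNR_N = 8 * 17.78279 = 142.26232
1/(1 + SNR_N) = 1/143.26232 = 0.0069802
Pd = (1e-7)^0.0069802 = 0.89359
Pd = 89.4%

89.4%


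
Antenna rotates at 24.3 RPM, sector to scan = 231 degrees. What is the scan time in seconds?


t = 231 / (24.3 * 360) * 60 = 1.58 s

1.58 s


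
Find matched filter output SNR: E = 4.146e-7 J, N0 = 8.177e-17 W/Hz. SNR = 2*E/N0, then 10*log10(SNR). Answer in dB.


SNR_lin = 2 * 4.146e-7 / 8.177e-17 = 1.014e10
SNR_dB = 10*log10(1.014e10) = 100.1 dB

100.1 dB


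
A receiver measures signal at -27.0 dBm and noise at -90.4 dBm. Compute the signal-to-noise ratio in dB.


SNR = -27.0 - (-90.4) = 63.4 dB

63.4 dB


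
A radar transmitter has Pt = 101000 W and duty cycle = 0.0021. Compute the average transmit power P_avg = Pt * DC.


P_avg = 101000 * 0.0021 = 212.1 W

212.1 W


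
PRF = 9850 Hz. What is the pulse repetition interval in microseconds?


PRI = 1/9850 = 0.0001015228 s = 101.5 us

101.5 us


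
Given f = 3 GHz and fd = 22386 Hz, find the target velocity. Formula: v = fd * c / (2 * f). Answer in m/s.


v = 22386 * 3e8 / (2 * 3000000000.0) = 1119.3 m/s

1119.3 m/s


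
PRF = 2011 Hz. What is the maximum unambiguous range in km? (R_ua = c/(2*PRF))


R_ua = 3e8 / (2 * 2011) = 74589.8 m = 74.6 km

74.6 km


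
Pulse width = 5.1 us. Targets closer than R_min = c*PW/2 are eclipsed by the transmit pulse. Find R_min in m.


R_min = 3e8 * 5.1e-6 / 2 = 765.0 m

765.0 m


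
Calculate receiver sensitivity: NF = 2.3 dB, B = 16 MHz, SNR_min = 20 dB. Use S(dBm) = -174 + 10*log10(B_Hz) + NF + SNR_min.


10*log10(16000000.0) = 72.04
S = -174 + 72.04 + 2.3 + 20 = -79.7 dBm

-79.7 dBm


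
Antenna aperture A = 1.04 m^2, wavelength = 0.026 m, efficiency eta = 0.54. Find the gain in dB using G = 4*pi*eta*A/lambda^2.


G_linear = 4*pi*0.54*1.04/0.026^2 = 10439.75
G_dB = 10*log10(10439.75) = 40.2 dB

40.2 dB


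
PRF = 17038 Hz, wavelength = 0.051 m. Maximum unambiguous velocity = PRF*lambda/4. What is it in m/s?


V_ua = 17038 * 0.051 / 4 = 217.2 m/s

217.2 m/s


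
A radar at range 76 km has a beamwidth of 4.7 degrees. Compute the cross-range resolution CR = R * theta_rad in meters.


BW_rad = 0.082030475
CR = 76000 * 0.082030475 = 6234.3 m

6234.3 m


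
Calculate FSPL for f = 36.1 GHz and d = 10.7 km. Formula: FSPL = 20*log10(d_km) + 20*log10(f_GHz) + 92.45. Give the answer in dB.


20*log10(10.7) = 20.59
20*log10(36.1) = 31.15
FSPL = 144.2 dB

144.2 dB


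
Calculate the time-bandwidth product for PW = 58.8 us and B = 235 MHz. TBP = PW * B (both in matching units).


TBP = 58.8 * 235 = 13818.0

13818.0


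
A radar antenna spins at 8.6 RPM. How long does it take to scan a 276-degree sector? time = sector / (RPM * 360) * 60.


t = 276 / (8.6 * 360) * 60 = 5.35 s

5.35 s


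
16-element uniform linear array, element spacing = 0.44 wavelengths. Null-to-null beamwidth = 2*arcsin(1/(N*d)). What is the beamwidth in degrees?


1/(N*d) = 1/(16*0.44) = 0.142045
BW = 2*arcsin(0.142045) = 16.3 degrees

16.3 degrees


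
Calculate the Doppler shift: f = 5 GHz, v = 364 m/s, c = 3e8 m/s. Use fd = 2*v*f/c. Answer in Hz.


fd = 2 * 364 * 5000000000.0 / 3e8 = 12133.3 Hz

12133.3 Hz


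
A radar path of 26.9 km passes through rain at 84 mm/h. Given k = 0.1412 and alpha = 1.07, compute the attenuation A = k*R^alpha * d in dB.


gamma = 0.1412 * 84^1.07 = 16.173855 dB/km
A = 16.173855 * 26.9 = 435.08 dB

435.08 dB


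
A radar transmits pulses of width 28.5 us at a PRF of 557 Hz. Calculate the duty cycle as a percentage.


DC = 28.5e-6 * 557 * 100 = 1.59%

1.59%


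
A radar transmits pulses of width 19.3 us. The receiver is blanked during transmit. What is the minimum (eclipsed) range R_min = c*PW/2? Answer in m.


R_min = 3e8 * 19.3e-6 / 2 = 2895.0 m

2895.0 m


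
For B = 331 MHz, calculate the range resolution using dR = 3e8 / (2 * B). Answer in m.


dR = 3e8 / (2 * 331000000.0) = 0.45 m

0.45 m


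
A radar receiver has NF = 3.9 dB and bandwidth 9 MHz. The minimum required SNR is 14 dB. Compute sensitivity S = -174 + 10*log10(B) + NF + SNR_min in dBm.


10*log10(9000000.0) = 69.54
S = -174 + 69.54 + 3.9 + 14 = -86.6 dBm

-86.6 dBm


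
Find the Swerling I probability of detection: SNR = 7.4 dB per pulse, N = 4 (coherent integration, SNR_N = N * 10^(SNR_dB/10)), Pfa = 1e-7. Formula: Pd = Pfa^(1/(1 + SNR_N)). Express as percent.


SNR_lin = 10^(7.4/10) = 5.49541
SNR_N = 4 * 5.49541 = 21.98164
1/(1 + SNR_N) = 1/22.98164 = 0.043513
Pd = (1e-7)^0.043513 = 0.49592
Pd = 49.6%

49.6%


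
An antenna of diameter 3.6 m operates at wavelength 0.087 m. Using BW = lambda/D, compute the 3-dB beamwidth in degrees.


BW_rad = 0.087 / 3.6 = 0.024167
BW_deg = 1.38 degrees

1.38 degrees


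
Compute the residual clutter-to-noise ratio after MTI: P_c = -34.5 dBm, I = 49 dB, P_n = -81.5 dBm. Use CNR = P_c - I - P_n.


CNR = -34.5 - 49 - (-81.5) = -2.0 dB

-2.0 dB


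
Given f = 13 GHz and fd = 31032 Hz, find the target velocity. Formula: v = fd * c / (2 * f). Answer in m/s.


v = 31032 * 3e8 / (2 * 13000000000.0) = 358.1 m/s

358.1 m/s


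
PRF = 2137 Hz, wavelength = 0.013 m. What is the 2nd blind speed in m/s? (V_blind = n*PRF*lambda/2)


V_blind = 2 * 2137 * 0.013 / 2 = 27.8 m/s

27.8 m/s


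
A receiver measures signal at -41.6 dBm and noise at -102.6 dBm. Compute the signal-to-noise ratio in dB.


SNR = -41.6 - (-102.6) = 61.0 dB

61.0 dB


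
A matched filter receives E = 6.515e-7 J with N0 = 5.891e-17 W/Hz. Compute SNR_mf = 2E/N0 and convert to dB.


SNR_lin = 2 * 6.515e-7 / 5.891e-17 = 2.212e10
SNR_dB = 10*log10(2.212e10) = 103.4 dB

103.4 dB


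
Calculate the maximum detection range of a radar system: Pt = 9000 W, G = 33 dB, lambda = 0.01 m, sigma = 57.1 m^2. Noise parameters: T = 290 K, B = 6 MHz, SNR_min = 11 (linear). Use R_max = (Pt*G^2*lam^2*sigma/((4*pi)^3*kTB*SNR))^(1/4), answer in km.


G_lin = 10^(33/10) = 1995.262315
R^4 = 9000 * 1995.262315^2 * 0.01^2 * 57.1 / ((4*pi)^3 * 1.38e-23 * 290 * 6000000.0 * 11)
R^4 = 3.90326e17 m^4
R_max = (3.90326e17)^(1/4) = 24995.2 m = 25.0 km

25.0 km


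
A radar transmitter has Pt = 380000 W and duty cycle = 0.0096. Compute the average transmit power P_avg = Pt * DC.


P_avg = 380000 * 0.0096 = 3648.0 W

3648.0 W


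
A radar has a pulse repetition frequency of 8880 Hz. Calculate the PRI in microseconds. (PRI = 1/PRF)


PRI = 1/8880 = 0.0001126126 s = 112.6 us

112.6 us


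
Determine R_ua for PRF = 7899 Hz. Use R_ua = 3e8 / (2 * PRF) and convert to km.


R_ua = 3e8 / (2 * 7899) = 18989.7 m = 19.0 km

19.0 km


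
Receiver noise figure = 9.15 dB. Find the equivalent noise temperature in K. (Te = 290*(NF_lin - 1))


NF_lin = 10^(9.15/10) = 8.222426
Te = 290 * (8.222426 - 1) = 2094.5 K

2094.5 K


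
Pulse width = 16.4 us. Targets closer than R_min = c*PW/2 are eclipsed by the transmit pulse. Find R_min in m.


R_min = 3e8 * 16.4e-6 / 2 = 2460.0 m

2460.0 m


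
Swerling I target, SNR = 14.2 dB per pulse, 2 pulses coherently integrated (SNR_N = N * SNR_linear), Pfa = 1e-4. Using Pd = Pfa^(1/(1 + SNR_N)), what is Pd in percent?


SNR_lin = 10^(14.2/10) = 26.30268
SNR_N = 2 * 26.30268 = 52.60536
1/(1 + SNR_N) = 1/53.60536 = 0.0186549
Pd = (1e-4)^0.0186549 = 0.84213
Pd = 84.2%

84.2%


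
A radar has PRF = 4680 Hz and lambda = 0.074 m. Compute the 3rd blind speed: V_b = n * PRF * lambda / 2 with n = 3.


V_blind = 3 * 4680 * 0.074 / 2 = 519.5 m/s

519.5 m/s


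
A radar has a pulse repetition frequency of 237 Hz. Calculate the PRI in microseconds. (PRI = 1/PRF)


PRI = 1/237 = 0.0042194093 s = 4219.4 us

4219.4 us


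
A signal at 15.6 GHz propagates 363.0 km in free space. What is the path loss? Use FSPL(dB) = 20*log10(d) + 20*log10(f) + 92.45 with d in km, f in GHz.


20*log10(363.0) = 51.2
20*log10(15.6) = 23.86
FSPL = 167.5 dB

167.5 dB


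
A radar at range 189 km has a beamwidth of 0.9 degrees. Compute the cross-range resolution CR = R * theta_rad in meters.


BW_rad = 0.015707963
CR = 189000 * 0.015707963 = 2968.8 m

2968.8 m


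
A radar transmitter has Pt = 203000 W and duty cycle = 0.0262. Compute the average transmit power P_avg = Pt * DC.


P_avg = 203000 * 0.0262 = 5318.6 W

5318.6 W


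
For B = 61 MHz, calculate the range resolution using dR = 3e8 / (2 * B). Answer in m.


dR = 3e8 / (2 * 61000000.0) = 2.46 m

2.46 m


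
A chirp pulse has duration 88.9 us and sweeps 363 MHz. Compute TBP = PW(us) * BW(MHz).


TBP = 88.9 * 363 = 32270.7

32270.7


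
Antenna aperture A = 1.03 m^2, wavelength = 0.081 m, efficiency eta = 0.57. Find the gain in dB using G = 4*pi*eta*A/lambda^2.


G_linear = 4*pi*0.57*1.03/0.081^2 = 1124.48
G_dB = 10*log10(1124.48) = 30.5 dB

30.5 dB


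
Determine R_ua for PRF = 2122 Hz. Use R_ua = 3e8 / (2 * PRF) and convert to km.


R_ua = 3e8 / (2 * 2122) = 70688.0 m = 70.7 km

70.7 km


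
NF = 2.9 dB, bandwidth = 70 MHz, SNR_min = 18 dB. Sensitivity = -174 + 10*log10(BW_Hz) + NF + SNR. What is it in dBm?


10*log10(70000000.0) = 78.45
S = -174 + 78.45 + 2.9 + 18 = -74.6 dBm

-74.6 dBm


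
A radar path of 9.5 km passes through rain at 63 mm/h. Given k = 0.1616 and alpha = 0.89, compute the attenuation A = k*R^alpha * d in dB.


gamma = 0.1616 * 63^0.89 = 6.454379 dB/km
A = 6.454379 * 9.5 = 61.32 dB

61.32 dB


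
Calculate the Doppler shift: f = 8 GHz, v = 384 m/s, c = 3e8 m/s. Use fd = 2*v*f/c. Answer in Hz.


fd = 2 * 384 * 8000000000.0 / 3e8 = 20480.0 Hz

20480.0 Hz


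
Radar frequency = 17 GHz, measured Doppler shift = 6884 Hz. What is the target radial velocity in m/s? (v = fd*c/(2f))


v = 6884 * 3e8 / (2 * 17000000000.0) = 60.7 m/s

60.7 m/s


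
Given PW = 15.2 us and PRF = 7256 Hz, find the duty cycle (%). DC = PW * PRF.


DC = 15.2e-6 * 7256 * 100 = 11.03%

11.03%


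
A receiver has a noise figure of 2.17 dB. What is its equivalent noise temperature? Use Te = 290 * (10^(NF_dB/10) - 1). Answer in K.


NF_lin = 10^(2.17/10) = 1.648162
Te = 290 * (1.648162 - 1) = 188.0 K

188.0 K


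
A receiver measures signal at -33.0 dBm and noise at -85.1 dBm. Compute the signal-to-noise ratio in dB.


SNR = -33.0 - (-85.1) = 52.1 dB

52.1 dB


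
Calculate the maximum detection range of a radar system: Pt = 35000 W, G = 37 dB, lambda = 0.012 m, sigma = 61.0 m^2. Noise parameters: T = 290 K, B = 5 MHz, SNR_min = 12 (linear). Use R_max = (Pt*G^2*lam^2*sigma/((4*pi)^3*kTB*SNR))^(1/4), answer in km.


G_lin = 10^(37/10) = 5011.872336
R^4 = 35000 * 5011.872336^2 * 0.012^2 * 61.0 / ((4*pi)^3 * 1.38e-23 * 290 * 5000000.0 * 12)
R^4 = 1.6207e19 m^4
R_max = (1.6207e19)^(1/4) = 63449.1 m = 63.4 km

63.4 km


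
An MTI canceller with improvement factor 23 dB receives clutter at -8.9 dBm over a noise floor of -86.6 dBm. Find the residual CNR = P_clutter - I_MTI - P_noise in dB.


CNR = -8.9 - 23 - (-86.6) = 54.7 dB

54.7 dB


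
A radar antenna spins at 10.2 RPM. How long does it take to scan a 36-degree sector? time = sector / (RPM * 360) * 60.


t = 36 / (10.2 * 360) * 60 = 0.59 s

0.59 s


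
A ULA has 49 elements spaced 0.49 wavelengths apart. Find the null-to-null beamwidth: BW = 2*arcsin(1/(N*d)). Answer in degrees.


1/(N*d) = 1/(49*0.49) = 0.041649
BW = 2*arcsin(0.041649) = 4.8 degrees

4.8 degrees


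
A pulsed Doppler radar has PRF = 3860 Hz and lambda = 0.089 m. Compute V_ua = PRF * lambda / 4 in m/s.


V_ua = 3860 * 0.089 / 4 = 85.9 m/s

85.9 m/s


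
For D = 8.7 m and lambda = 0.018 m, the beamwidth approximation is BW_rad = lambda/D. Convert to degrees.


BW_rad = 0.018 / 8.7 = 0.002069
BW_deg = 0.12 degrees

0.12 degrees


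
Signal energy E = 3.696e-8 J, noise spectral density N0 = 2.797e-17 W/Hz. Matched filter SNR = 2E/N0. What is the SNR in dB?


SNR_lin = 2 * 3.696e-8 / 2.797e-17 = 2.643e9
SNR_dB = 10*log10(2.643e9) = 94.2 dB

94.2 dB


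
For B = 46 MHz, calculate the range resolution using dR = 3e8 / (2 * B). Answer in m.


dR = 3e8 / (2 * 46000000.0) = 3.26 m

3.26 m


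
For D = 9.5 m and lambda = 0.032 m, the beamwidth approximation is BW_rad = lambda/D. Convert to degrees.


BW_rad = 0.032 / 9.5 = 0.003368
BW_deg = 0.19 degrees

0.19 degrees


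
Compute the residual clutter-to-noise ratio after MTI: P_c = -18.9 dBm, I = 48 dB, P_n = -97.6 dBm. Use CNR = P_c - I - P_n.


CNR = -18.9 - 48 - (-97.6) = 30.7 dB

30.7 dB


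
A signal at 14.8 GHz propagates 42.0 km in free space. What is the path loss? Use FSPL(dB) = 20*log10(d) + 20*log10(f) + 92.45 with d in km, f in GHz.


20*log10(42.0) = 32.46
20*log10(14.8) = 23.41
FSPL = 148.3 dB

148.3 dB


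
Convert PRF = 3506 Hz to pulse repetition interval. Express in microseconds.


PRI = 1/3506 = 0.0002852253 s = 285.2 us

285.2 us


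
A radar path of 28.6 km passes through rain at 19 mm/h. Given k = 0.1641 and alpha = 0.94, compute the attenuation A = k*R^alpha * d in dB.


gamma = 0.1641 * 19^0.94 = 2.612985 dB/km
A = 2.612985 * 28.6 = 74.73 dB

74.73 dB


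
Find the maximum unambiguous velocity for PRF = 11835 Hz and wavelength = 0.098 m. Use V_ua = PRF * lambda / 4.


V_ua = 11835 * 0.098 / 4 = 290.0 m/s

290.0 m/s


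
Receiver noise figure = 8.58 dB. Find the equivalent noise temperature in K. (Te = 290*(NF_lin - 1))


NF_lin = 10^(8.58/10) = 7.211075
Te = 290 * (7.211075 - 1) = 1801.2 K

1801.2 K


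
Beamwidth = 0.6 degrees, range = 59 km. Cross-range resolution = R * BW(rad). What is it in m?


BW_rad = 0.010471976
CR = 59000 * 0.010471976 = 617.8 m

617.8 m


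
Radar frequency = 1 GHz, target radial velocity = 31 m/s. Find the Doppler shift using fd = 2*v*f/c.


fd = 2 * 31 * 1000000000.0 / 3e8 = 206.7 Hz

206.7 Hz


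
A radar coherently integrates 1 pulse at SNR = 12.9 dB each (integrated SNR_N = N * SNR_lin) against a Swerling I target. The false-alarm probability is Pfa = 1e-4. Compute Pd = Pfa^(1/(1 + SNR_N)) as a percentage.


SNR_lin = 10^(12.9/10) = 19.49845
SNR_N = 1 * 19.49845 = 19.49845
1/(1 + SNR_N) = 1/20.49845 = 0.0487842
Pd = (1e-4)^0.0487842 = 0.63806
Pd = 63.8%

63.8%


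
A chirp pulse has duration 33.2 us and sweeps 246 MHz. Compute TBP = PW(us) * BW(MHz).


TBP = 33.2 * 246 = 8167.2

8167.2


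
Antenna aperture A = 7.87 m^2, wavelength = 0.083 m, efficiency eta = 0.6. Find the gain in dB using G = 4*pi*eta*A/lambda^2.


G_linear = 4*pi*0.6*7.87/0.083^2 = 8613.5
G_dB = 10*log10(8613.5) = 39.4 dB

39.4 dB


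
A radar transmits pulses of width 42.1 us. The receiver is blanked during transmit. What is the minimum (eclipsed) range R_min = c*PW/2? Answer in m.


R_min = 3e8 * 42.1e-6 / 2 = 6315.0 m

6315.0 m


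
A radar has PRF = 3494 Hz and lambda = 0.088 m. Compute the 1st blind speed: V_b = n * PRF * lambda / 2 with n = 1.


V_blind = 1 * 3494 * 0.088 / 2 = 153.7 m/s

153.7 m/s


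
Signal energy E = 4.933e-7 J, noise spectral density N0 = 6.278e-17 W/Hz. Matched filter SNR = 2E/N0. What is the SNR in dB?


SNR_lin = 2 * 4.933e-7 / 6.278e-17 = 1.572e10
SNR_dB = 10*log10(1.572e10) = 102.0 dB

102.0 dB


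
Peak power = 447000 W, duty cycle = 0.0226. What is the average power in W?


P_avg = 447000 * 0.0226 = 10102.2 W

10102.2 W


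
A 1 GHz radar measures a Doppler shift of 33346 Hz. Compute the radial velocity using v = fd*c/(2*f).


v = 33346 * 3e8 / (2 * 1000000000.0) = 5001.9 m/s

5001.9 m/s


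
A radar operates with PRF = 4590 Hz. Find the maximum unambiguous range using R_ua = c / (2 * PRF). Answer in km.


R_ua = 3e8 / (2 * 4590) = 32679.7 m = 32.7 km

32.7 km


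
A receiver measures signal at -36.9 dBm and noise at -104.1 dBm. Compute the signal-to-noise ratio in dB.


SNR = -36.9 - (-104.1) = 67.2 dB

67.2 dB


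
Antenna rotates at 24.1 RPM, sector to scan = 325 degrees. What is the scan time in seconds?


t = 325 / (24.1 * 360) * 60 = 2.25 s

2.25 s


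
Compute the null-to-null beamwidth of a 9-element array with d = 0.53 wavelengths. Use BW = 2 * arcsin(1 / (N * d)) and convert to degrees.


1/(N*d) = 1/(9*0.53) = 0.209644
BW = 2*arcsin(0.209644) = 24.2 degrees

24.2 degrees


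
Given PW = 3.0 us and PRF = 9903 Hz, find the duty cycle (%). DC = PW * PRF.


DC = 3.0e-6 * 9903 * 100 = 2.97%

2.97%


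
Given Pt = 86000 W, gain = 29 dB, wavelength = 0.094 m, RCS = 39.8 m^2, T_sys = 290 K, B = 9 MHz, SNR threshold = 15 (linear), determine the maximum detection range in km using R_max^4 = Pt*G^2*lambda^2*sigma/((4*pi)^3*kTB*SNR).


G_lin = 10^(29/10) = 794.328235
R^4 = 86000 * 794.328235^2 * 0.094^2 * 39.8 / ((4*pi)^3 * 1.38e-23 * 290 * 9000000.0 * 15)
R^4 = 1.7799e19 m^4
R_max = (1.7799e19)^(1/4) = 64953.0 m = 65.0 km

65.0 km


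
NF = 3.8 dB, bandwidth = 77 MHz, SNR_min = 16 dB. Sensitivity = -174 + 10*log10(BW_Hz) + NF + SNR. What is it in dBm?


10*log10(77000000.0) = 78.86
S = -174 + 78.86 + 3.8 + 16 = -75.3 dBm

-75.3 dBm


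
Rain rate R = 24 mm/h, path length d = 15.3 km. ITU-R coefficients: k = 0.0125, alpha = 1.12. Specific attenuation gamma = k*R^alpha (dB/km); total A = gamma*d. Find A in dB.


gamma = 0.0125 * 24^1.12 = 0.439285 dB/km
A = 0.439285 * 15.3 = 6.72 dB

6.72 dB


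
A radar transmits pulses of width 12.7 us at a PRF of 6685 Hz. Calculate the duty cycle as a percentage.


DC = 12.7e-6 * 6685 * 100 = 8.49%

8.49%


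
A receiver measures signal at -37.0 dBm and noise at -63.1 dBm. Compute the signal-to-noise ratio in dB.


SNR = -37.0 - (-63.1) = 26.1 dB

26.1 dB


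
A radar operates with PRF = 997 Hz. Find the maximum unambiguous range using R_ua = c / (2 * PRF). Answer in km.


R_ua = 3e8 / (2 * 997) = 150451.4 m = 150.5 km

150.5 km


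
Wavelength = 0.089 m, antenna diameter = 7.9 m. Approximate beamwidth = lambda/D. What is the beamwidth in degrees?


BW_rad = 0.089 / 7.9 = 0.011266
BW_deg = 0.65 degrees

0.65 degrees


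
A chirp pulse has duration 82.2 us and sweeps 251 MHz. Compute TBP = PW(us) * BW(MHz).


TBP = 82.2 * 251 = 20632.2

20632.2


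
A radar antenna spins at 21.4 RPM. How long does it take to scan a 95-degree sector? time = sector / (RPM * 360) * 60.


t = 95 / (21.4 * 360) * 60 = 0.74 s

0.74 s


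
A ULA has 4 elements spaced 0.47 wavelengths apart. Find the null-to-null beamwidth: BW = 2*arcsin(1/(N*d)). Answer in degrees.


1/(N*d) = 1/(4*0.47) = 0.531915
BW = 2*arcsin(0.531915) = 64.3 degrees

64.3 degrees


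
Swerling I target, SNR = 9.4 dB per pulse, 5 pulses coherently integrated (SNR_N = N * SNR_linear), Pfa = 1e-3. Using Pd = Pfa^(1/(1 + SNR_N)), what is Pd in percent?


SNR_lin = 10^(9.4/10) = 8.70964
SNR_N = 5 * 8.70964 = 43.5482
1/(1 + SNR_N) = 1/44.5482 = 0.0224476
Pd = (1e-3)^0.0224476 = 0.85636
Pd = 85.6%

85.6%


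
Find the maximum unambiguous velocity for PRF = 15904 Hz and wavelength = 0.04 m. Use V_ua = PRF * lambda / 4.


V_ua = 15904 * 0.04 / 4 = 159.0 m/s

159.0 m/s


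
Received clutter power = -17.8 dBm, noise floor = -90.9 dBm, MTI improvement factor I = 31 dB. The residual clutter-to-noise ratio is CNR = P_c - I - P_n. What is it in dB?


CNR = -17.8 - 31 - (-90.9) = 42.1 dB

42.1 dB


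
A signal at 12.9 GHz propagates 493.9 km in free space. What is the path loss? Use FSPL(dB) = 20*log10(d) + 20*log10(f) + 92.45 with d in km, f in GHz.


20*log10(493.9) = 53.87
20*log10(12.9) = 22.21
FSPL = 168.5 dB

168.5 dB


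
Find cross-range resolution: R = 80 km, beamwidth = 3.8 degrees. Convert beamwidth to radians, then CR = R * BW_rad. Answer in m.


BW_rad = 0.066322512
CR = 80000 * 0.066322512 = 5305.8 m

5305.8 m


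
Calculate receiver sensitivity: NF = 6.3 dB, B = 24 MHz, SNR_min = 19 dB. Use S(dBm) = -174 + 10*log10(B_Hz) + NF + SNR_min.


10*log10(24000000.0) = 73.8
S = -174 + 73.8 + 6.3 + 19 = -74.9 dBm

-74.9 dBm


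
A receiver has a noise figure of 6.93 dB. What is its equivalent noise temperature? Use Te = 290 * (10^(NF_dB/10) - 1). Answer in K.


NF_lin = 10^(6.93/10) = 4.931738
Te = 290 * (4.931738 - 1) = 1140.2 K

1140.2 K


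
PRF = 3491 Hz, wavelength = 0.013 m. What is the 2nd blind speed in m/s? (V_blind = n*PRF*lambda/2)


V_blind = 2 * 3491 * 0.013 / 2 = 45.4 m/s

45.4 m/s


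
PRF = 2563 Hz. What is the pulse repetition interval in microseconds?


PRI = 1/2563 = 0.0003901678 s = 390.2 us

390.2 us


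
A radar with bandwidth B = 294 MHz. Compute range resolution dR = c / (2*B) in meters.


dR = 3e8 / (2 * 294000000.0) = 0.51 m

0.51 m


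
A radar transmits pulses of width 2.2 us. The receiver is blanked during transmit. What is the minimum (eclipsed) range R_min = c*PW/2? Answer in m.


R_min = 3e8 * 2.2e-6 / 2 = 330.0 m

330.0 m


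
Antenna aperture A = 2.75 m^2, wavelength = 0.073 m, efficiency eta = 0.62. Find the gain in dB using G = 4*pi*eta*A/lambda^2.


G_linear = 4*pi*0.62*2.75/0.073^2 = 4020.58
G_dB = 10*log10(4020.58) = 36.0 dB

36.0 dB


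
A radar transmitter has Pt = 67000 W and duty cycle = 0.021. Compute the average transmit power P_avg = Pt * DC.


P_avg = 67000 * 0.021 = 1407.0 W

1407.0 W


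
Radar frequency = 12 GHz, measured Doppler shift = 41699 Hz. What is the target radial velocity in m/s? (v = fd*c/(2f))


v = 41699 * 3e8 / (2 * 12000000000.0) = 521.2 m/s

521.2 m/s


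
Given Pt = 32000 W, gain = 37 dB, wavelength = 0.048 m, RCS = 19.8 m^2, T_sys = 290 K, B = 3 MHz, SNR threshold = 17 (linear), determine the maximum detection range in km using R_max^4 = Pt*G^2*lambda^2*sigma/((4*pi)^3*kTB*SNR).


G_lin = 10^(37/10) = 5011.872336
R^4 = 32000 * 5011.872336^2 * 0.048^2 * 19.8 / ((4*pi)^3 * 1.38e-23 * 290 * 3000000.0 * 17)
R^4 = 9.05359e19 m^4
R_max = (9.05359e19)^(1/4) = 97545.0 m = 97.5 km

97.5 km


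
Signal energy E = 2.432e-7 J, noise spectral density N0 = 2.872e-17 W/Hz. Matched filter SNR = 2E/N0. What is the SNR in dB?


SNR_lin = 2 * 2.432e-7 / 2.872e-17 = 1.694e10
SNR_dB = 10*log10(1.694e10) = 102.3 dB

102.3 dB


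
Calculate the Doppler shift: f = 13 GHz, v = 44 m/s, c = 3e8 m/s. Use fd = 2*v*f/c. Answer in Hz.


fd = 2 * 44 * 13000000000.0 / 3e8 = 3813.3 Hz

3813.3 Hz


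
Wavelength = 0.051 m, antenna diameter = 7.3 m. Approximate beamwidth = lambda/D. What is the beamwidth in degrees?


BW_rad = 0.051 / 7.3 = 0.006986
BW_deg = 0.4 degrees

0.4 degrees


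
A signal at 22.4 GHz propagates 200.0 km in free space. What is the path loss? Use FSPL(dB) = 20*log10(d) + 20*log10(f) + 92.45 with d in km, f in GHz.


20*log10(200.0) = 46.02
20*log10(22.4) = 27.0
FSPL = 165.5 dB

165.5 dB


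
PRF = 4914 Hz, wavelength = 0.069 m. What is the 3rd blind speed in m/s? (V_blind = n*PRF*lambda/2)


V_blind = 3 * 4914 * 0.069 / 2 = 508.6 m/s

508.6 m/s


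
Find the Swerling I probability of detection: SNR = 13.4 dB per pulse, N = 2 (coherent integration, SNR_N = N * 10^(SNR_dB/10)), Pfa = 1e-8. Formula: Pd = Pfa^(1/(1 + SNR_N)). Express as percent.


SNR_lin = 10^(13.4/10) = 21.87762
SNR_N = 2 * 21.87762 = 43.75524
1/(1 + SNR_N) = 1/44.75524 = 0.0223438
Pd = (1e-8)^0.0223438 = 0.6626
Pd = 66.3%

66.3%


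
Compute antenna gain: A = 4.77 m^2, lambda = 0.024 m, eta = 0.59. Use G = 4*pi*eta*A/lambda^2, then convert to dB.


G_linear = 4*pi*0.59*4.77/0.024^2 = 61398.5
G_dB = 10*log10(61398.5) = 47.9 dB

47.9 dB


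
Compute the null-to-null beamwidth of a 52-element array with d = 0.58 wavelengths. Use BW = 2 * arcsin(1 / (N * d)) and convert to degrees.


1/(N*d) = 1/(52*0.58) = 0.033156
BW = 2*arcsin(0.033156) = 3.8 degrees

3.8 degrees


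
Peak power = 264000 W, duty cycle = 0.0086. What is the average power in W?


P_avg = 264000 * 0.0086 = 2270.4 W

2270.4 W


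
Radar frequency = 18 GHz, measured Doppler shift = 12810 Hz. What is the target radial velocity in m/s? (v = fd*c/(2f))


v = 12810 * 3e8 / (2 * 18000000000.0) = 106.8 m/s

106.8 m/s


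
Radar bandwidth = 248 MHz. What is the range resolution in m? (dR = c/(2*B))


dR = 3e8 / (2 * 248000000.0) = 0.6 m

0.6 m


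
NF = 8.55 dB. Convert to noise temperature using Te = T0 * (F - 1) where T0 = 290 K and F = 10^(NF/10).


NF_lin = 10^(8.55/10) = 7.161434
Te = 290 * (7.161434 - 1) = 1786.8 K

1786.8 K


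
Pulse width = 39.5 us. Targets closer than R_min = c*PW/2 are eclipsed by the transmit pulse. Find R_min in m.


R_min = 3e8 * 39.5e-6 / 2 = 5925.0 m

5925.0 m


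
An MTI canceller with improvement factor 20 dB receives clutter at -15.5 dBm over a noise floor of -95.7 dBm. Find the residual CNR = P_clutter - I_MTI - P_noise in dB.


CNR = -15.5 - 20 - (-95.7) = 60.2 dB

60.2 dB


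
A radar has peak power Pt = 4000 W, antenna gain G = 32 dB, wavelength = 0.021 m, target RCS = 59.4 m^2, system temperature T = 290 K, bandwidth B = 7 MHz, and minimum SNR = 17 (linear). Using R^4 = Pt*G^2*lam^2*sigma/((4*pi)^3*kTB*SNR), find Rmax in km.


G_lin = 10^(32/10) = 1584.893192
R^4 = 4000 * 1584.893192^2 * 0.021^2 * 59.4 / ((4*pi)^3 * 1.38e-23 * 290 * 7000000.0 * 17)
R^4 = 2.78504e17 m^4
R_max = (2.78504e17)^(1/4) = 22972.5 m = 23.0 km

23.0 km


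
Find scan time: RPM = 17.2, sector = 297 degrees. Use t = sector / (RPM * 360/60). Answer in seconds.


t = 297 / (17.2 * 360) * 60 = 2.88 s

2.88 s


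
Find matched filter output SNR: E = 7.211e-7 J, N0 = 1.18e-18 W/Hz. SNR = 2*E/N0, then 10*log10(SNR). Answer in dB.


SNR_lin = 2 * 7.211e-7 / 1.18e-18 = 1.222e12
SNR_dB = 10*log10(1.222e12) = 120.9 dB

120.9 dB


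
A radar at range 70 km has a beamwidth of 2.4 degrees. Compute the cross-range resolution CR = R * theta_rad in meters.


BW_rad = 0.041887902
CR = 70000 * 0.041887902 = 2932.2 m

2932.2 m


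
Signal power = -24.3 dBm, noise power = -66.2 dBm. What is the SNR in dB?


SNR = -24.3 - (-66.2) = 41.9 dB

41.9 dB


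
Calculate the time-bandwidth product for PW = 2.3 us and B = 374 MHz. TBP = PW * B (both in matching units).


TBP = 2.3 * 374 = 860.2

860.2


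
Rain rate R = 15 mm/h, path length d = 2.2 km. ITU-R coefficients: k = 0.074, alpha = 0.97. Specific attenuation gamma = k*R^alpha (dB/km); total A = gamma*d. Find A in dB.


gamma = 0.074 * 15^0.97 = 1.023388 dB/km
A = 1.023388 * 2.2 = 2.25 dB

2.25 dB


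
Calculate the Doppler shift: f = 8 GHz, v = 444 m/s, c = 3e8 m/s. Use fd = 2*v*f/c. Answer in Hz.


fd = 2 * 444 * 8000000000.0 / 3e8 = 23680.0 Hz

23680.0 Hz


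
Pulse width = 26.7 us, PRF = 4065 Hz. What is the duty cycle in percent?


DC = 26.7e-6 * 4065 * 100 = 10.85%

10.85%


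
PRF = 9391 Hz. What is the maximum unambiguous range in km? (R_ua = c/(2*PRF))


R_ua = 3e8 / (2 * 9391) = 15972.7 m = 16.0 km

16.0 km
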